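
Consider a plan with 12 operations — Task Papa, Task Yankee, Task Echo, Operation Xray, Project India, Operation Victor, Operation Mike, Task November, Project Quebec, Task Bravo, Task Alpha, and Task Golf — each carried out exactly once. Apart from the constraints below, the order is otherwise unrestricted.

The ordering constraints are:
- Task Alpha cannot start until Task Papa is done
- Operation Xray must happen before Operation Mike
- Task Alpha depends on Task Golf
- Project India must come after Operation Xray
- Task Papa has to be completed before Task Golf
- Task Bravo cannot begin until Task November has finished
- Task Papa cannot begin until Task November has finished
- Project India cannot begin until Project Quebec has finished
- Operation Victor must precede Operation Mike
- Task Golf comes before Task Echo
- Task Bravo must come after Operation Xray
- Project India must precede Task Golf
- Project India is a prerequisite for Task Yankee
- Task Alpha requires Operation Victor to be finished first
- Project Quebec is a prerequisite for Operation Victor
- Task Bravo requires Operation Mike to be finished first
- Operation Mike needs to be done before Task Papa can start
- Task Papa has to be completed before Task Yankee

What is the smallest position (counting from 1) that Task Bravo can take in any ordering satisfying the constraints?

6

Every operation that must precede Task Bravo has to come before it. Tracing all chains that end at Task Bravo, those operations are: Operation Xray, Operation Victor, Operation Mike, Task November, Project Quebec — 5 in total.
With 5 mandatory predecessors, the earliest Task Bravo can sit is position 5+1 = 6, and placing just those 5 first achieves it.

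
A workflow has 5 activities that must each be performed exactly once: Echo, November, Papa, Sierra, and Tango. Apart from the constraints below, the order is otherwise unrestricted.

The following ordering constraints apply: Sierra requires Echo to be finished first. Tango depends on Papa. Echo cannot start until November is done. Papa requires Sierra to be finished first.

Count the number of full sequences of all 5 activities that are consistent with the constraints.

November is the only activity with nothing required before it, so every ordering starts there.
Every activity is then forced in turn, so only 1 complete ordering is consistent with the constraints.

1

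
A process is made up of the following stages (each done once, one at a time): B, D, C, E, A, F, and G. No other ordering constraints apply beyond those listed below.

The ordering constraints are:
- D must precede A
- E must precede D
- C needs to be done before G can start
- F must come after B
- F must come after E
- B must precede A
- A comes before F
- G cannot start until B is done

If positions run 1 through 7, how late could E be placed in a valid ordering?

Following every chain forward from E, the stages that must come later are D, A, F — 3 of them.
With 3 mandatory successors out of 7 stages total, the latest slot for E is 7−3 = 4, and it's reachable by doing all non-successors before E.

4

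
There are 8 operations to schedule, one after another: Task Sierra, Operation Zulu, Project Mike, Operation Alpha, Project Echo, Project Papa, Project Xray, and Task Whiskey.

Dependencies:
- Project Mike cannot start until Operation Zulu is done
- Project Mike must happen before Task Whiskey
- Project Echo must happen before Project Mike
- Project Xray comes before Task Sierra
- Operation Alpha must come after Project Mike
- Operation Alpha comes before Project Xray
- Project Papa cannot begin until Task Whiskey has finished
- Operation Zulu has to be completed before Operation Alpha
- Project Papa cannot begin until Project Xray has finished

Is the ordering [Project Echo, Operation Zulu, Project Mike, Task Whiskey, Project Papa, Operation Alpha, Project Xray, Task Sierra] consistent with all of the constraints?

Here Project Xray comes after Project Papa.
Since Project Xray is required before Project Papa, the ordering is invalid.

No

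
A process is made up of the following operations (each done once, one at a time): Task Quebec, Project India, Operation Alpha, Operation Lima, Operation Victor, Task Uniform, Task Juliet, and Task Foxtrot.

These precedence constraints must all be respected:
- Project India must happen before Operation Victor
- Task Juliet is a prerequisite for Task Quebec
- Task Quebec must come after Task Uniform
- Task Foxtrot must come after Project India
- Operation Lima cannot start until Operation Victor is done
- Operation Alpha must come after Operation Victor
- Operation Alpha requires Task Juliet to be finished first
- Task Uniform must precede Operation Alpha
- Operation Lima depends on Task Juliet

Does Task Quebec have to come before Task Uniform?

No

In fact the dependencies run the other way: Task Uniform → Task Quebec.
So Task Quebec never precedes Task Uniform.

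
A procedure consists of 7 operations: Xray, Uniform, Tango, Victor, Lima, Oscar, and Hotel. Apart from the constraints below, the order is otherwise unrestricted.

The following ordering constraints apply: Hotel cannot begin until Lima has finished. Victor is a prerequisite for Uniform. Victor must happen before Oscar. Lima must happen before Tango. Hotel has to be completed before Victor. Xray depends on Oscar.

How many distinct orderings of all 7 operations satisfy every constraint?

18

Lima is the only operation with nothing required before it, so every ordering starts there.
Counting all ways to extend the partial order to a total order gives 18.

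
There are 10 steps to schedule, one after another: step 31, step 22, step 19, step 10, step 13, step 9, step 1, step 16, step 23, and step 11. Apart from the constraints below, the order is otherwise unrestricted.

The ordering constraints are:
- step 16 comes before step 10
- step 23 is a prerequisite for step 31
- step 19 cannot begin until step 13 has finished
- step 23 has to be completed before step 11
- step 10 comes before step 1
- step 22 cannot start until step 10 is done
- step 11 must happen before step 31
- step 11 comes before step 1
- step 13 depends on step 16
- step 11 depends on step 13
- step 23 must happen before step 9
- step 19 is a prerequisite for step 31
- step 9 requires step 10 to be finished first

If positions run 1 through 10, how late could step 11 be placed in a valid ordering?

Every step that must follow step 11 has to come after it. Tracing all chains starting from step 11, those steps are: step 31, step 1 — 2 in total.
With 2 mandatory successors out of 10 steps total, the latest slot for step 11 is 10−2 = 8, and it's reachable by doing all non-successors before step 11.

8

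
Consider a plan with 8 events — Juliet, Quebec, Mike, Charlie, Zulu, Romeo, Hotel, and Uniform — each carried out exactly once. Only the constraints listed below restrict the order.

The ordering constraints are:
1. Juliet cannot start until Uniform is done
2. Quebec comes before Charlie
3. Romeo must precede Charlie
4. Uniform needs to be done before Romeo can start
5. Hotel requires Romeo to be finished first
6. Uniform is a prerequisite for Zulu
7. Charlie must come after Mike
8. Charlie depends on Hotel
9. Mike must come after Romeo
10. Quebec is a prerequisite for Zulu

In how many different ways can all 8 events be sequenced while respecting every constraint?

The events with no prerequisites are Quebec, Uniform; any of them can be placed first.
Counting all ways to extend the partial order to a total order gives 256.

256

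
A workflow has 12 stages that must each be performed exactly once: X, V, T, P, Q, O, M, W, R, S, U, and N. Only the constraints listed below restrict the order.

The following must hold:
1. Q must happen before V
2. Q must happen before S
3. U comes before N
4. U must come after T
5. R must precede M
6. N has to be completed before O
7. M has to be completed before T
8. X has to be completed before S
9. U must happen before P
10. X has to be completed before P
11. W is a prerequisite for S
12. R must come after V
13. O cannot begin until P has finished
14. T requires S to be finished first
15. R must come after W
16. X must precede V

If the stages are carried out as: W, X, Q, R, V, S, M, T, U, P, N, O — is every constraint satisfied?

No

The sequence places R ahead of V.
That contradicts the constraint that V must precede R.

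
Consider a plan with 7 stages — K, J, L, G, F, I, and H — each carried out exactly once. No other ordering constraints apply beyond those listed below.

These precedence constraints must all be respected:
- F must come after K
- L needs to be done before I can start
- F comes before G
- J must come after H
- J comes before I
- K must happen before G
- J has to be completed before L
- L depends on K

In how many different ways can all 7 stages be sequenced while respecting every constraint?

31

2 stages have no prerequisites (K, H), so any of them could come first.
Counting all ways to extend the partial order to a total order gives 31.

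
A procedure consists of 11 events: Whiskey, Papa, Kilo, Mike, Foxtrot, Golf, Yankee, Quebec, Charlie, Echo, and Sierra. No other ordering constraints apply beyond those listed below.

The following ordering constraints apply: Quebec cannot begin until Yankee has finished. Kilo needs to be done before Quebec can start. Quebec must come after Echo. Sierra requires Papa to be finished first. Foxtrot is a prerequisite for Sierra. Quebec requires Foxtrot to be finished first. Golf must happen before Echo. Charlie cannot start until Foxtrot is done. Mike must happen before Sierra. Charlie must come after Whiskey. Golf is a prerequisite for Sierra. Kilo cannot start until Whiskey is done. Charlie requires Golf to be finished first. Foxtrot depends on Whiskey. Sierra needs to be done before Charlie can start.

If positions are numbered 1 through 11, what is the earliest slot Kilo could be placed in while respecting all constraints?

2

The only event forced before Kilo (directly or transitively) is Whiskey.
With 1 mandatory predecessor, the earliest Kilo can sit is position 1+1 = 2, and placing just that one first achieves it.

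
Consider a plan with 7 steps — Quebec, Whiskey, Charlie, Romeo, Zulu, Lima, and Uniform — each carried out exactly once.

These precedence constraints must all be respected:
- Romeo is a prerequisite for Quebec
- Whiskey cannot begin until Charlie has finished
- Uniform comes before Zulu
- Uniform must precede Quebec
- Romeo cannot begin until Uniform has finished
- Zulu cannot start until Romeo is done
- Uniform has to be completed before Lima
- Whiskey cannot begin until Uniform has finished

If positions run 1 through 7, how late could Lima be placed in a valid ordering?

No constraint forces any step after Lima, so it can be placed last, in position 7.

7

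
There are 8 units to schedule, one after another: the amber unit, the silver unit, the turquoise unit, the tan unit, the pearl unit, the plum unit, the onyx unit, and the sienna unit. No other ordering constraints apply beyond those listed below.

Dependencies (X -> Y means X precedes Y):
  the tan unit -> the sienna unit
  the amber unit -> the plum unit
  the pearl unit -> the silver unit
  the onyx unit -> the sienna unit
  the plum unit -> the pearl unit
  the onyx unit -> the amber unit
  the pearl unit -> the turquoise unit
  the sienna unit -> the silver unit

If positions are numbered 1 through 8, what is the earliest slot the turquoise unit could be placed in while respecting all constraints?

Working backwards through the constraints from the turquoise unit, its full set of required predecessors is the amber unit, the pearl unit, the plum unit, the onyx unit — 4 of them.
So at minimum 4 units come before the turquoise unit, putting the turquoise unit no earlier than position 5. That position is achievable by scheduling exactly those predecessors first.

5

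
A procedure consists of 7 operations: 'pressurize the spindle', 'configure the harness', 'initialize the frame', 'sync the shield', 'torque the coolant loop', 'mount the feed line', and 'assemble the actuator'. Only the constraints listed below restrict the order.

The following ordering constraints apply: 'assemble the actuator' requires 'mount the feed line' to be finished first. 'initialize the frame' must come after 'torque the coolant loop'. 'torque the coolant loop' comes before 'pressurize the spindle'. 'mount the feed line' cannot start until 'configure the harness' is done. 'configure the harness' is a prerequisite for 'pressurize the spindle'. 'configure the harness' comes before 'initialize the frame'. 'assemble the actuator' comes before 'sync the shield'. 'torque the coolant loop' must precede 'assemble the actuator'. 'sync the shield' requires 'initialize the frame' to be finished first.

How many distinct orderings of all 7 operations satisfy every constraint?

2 operations have no prerequisites ('configure the harness', 'torque the coolant loop'), so any of them could come first.
Systematically extending each partial ordering one operation at a time and counting, there are 38 complete orderings.

38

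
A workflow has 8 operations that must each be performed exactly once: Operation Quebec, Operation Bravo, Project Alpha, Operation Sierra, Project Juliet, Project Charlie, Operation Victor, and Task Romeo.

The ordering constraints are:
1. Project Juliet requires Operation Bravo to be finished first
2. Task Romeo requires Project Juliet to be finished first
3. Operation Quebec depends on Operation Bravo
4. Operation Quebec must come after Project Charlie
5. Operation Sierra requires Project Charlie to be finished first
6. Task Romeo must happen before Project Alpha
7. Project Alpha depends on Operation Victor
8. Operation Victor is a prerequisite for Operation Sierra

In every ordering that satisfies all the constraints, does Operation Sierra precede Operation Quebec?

Operation Sierra and Operation Quebec are not related by any chain of constraints.
There exist valid orderings with Operation Quebec before Operation Sierra, so Operation Sierra is not required to come first.

No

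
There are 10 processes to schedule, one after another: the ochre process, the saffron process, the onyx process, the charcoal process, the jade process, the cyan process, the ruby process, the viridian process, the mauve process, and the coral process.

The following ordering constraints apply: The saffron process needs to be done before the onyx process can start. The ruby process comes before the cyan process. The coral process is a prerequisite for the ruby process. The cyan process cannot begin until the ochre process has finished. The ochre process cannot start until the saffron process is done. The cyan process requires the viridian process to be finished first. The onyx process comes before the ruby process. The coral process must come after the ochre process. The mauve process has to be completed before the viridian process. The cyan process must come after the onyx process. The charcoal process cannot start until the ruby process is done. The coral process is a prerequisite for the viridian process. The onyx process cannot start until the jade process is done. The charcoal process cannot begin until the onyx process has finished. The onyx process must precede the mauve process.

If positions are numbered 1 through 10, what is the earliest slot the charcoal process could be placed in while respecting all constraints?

Working backwards through the constraints from the charcoal process, its full set of required predecessors is the ochre process, the saffron process, the onyx process, the jade process, the ruby process, the coral process — 6 of them.
With 6 mandatory predecessors, the earliest the charcoal process can sit is position 6+1 = 7, and placing just those 6 first achieves it.

7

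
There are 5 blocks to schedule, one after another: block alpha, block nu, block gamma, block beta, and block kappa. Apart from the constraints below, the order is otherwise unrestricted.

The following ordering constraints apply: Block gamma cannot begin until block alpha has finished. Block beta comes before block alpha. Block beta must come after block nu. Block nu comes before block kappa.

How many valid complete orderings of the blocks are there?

4

Block nu is the only block with nothing required before it, so every ordering starts there.
Systematically extending each partial ordering one block at a time and counting, there are 4 complete orderings.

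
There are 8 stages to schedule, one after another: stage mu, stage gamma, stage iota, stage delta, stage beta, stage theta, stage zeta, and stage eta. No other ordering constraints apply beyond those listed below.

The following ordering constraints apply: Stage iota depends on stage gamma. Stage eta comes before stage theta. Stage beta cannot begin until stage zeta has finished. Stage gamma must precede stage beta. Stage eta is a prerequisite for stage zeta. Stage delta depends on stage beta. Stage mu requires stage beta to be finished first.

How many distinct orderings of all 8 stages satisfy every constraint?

196

The stages with no prerequisites are stage gamma, stage eta; any of them can be placed first.
Enumerating by repeatedly choosing an available stage (one whose prerequisites are all placed) gives 196 distinct complete orderings.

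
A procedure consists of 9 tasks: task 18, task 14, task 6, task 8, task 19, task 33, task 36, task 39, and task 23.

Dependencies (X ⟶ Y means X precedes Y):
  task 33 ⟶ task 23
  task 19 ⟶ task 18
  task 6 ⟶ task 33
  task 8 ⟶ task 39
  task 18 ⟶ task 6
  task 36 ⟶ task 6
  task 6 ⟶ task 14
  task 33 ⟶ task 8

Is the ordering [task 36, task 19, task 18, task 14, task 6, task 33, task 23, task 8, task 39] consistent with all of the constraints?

Here task 6 comes after task 14.
Since task 6 is required before task 14, the ordering is invalid.

No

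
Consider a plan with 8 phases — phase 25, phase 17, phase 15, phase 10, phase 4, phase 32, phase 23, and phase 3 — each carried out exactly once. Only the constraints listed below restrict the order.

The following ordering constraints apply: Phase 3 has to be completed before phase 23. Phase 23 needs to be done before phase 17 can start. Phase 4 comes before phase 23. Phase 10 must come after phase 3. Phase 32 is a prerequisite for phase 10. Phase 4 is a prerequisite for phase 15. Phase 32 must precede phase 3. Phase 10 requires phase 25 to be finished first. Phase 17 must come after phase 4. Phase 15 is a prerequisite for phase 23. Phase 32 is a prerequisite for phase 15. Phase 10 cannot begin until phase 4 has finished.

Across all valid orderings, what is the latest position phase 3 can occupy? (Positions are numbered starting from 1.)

Following every chain forward from phase 3, the phases that must come later are phase 17, phase 10, phase 23 — 3 of them.
So at least 3 phases follow phase 3, putting phase 3 no later than position 5. That position is achievable by scheduling everything else first.

5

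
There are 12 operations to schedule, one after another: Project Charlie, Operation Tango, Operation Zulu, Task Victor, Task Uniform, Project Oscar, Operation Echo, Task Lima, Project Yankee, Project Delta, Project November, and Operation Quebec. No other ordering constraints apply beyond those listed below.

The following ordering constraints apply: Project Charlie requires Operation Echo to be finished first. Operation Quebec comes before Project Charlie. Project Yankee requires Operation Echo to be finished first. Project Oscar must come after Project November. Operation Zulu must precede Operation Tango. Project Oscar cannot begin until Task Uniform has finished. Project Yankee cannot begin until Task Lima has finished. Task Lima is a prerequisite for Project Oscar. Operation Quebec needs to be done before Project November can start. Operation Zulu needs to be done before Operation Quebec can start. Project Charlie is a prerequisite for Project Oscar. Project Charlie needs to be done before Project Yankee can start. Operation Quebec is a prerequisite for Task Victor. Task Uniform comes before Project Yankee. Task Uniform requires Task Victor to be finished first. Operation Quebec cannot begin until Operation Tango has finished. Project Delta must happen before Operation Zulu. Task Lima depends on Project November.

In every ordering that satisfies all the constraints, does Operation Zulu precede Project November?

Yes

There is a constraint chain Operation Zulu → Operation Quebec → Project November.
Hence Operation Zulu necessarily comes before Project November.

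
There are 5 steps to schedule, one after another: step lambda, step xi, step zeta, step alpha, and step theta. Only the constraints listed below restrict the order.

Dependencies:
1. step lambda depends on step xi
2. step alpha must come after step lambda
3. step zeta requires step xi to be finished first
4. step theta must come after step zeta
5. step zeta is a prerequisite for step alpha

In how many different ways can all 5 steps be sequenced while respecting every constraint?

Only step xi has no prerequisites, so it must go first.
Counting all ways to extend the partial order to a total order gives 5.

5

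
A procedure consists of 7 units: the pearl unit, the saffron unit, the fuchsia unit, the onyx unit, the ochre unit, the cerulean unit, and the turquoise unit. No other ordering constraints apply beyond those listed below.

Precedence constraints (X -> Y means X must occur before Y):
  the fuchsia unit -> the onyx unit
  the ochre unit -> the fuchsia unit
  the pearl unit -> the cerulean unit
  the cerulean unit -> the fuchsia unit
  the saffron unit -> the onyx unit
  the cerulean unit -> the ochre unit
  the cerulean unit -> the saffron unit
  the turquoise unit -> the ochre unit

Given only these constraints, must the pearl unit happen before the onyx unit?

Yes

Tracing the constraints gives a chain: the pearl unit → the cerulean unit → the saffron unit → the onyx unit.
So the pearl unit must precede the onyx unit in any valid ordering.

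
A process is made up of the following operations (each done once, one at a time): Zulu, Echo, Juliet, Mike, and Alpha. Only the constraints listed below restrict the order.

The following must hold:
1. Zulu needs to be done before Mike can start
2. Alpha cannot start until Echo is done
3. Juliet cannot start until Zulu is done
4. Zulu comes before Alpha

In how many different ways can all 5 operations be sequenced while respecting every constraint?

The operations with no prerequisites are Zulu, Echo; any of them can be placed first.
Counting all ways to extend the partial order to a total order gives 18.

18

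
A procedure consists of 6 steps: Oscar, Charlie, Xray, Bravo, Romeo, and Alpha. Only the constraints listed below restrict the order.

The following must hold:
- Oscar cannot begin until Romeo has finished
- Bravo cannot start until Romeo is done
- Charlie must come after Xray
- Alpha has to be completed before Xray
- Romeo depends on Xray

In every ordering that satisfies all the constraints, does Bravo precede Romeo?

No

In fact the dependencies run the other way: Romeo → Bravo.
So Bravo does not have to come before Romeo — it cannot.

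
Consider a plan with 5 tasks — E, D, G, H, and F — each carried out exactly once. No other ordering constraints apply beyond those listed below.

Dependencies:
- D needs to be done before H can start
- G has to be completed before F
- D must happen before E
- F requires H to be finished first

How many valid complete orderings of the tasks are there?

11

2 tasks have no prerequisites (D, G), so any of them could come first.
Systematically extending each partial ordering one task at a time and counting, there are 11 complete orderings.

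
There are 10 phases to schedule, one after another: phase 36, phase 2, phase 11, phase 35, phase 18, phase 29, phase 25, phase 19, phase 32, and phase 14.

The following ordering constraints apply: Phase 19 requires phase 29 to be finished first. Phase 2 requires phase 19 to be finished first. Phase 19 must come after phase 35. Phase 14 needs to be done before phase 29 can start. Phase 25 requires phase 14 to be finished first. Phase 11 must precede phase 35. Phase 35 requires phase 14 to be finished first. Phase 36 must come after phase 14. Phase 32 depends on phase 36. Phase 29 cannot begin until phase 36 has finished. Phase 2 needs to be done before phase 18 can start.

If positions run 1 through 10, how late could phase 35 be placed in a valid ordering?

Following every chain forward from phase 35, the phases that must come later are phase 2, phase 18, phase 19 — 3 of them.
So at least 3 phases follow phase 35, putting phase 35 no later than position 7. That position is achievable by scheduling everything else first.

7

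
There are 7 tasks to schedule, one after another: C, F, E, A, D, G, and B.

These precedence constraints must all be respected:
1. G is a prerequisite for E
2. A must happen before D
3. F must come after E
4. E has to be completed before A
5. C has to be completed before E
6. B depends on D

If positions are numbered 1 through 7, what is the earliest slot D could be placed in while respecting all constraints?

Working backwards through the constraints from D, its full set of required predecessors is C, E, A, G — 4 of them.
With 4 mandatory predecessors, the earliest D can sit is position 4+1 = 5, and placing just those 4 first achieves it.

5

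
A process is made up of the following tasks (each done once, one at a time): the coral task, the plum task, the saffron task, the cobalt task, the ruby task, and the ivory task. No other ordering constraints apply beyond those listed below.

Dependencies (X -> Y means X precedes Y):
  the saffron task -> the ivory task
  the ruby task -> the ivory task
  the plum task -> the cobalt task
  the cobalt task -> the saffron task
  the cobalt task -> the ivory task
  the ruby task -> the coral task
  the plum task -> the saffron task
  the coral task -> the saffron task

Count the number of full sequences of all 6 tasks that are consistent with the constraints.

6

2 tasks have no prerequisites (the plum task, the ruby task), so any of them could come first.
Counting all ways to extend the partial order to a total order gives 6.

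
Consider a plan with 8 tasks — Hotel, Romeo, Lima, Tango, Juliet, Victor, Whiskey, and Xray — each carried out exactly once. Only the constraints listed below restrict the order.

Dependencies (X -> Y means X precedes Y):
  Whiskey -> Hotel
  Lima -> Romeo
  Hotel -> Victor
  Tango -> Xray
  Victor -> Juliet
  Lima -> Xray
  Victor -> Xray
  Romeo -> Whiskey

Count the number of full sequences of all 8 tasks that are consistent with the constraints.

2 tasks have no prerequisites (Lima, Tango), so any of them could come first.
Systematically extending each partial ordering one task at a time and counting, there are 13 complete orderings.

13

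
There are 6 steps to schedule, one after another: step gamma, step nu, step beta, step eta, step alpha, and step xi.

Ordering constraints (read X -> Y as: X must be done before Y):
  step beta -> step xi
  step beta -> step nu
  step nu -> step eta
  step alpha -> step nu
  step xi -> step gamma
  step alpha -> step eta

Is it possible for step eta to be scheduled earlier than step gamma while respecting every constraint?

Nothing in the constraints forces step gamma before step eta — there is no chain from step gamma to step eta.
So a valid ordering placing step eta earlier than step gamma exists.

Yes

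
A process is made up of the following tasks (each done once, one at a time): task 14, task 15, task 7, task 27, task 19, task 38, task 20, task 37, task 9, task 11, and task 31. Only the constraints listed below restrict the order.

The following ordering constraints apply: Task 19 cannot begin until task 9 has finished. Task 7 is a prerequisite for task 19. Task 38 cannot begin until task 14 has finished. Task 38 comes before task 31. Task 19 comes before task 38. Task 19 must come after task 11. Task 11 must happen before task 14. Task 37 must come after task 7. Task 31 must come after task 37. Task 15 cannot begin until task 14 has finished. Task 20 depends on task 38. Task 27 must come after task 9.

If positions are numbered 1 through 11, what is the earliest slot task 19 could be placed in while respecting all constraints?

4

The tasks that are forced before task 19, directly or transitively, are task 7, task 9, task 11. That's 3 tasks.
So at minimum 3 tasks come before task 19, putting task 19 no earlier than position 4. That position is achievable by scheduling exactly those predecessors first.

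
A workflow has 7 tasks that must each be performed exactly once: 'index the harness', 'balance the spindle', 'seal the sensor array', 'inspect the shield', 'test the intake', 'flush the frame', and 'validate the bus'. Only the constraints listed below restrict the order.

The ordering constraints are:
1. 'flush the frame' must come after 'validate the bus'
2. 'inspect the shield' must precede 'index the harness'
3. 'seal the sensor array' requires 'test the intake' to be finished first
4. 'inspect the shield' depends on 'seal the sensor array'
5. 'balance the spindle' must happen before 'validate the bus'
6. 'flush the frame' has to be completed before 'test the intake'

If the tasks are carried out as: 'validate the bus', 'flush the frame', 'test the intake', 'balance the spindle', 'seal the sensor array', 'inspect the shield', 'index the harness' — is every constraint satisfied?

No

In the proposed order, 'validate the bus' appears before 'balance the spindle'.
But one of the constraints requires 'balance the spindle' before 'validate the bus', so this ordering violates it.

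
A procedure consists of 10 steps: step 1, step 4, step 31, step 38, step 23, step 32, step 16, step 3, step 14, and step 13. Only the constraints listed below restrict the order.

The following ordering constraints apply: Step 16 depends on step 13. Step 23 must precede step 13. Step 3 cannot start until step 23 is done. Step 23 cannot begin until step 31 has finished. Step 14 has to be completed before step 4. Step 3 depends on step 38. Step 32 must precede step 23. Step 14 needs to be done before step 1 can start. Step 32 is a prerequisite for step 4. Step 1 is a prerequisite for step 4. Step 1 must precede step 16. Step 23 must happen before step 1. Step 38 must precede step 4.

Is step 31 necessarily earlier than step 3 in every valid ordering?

Following the dependencies: step 31 → step 23 → step 3.
Hence step 31 necessarily comes before step 3.

Yes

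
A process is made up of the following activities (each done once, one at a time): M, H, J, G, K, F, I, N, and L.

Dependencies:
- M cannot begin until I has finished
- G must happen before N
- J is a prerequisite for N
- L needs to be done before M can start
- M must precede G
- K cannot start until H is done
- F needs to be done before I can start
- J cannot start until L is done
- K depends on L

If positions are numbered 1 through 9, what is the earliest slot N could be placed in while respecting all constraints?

7

The activities that are forced before N, directly or transitively, are M, J, G, F, I, L. That's 6 activities.
With 6 mandatory predecessors, the earliest N can sit is position 6+1 = 7, and placing just those 6 first achieves it.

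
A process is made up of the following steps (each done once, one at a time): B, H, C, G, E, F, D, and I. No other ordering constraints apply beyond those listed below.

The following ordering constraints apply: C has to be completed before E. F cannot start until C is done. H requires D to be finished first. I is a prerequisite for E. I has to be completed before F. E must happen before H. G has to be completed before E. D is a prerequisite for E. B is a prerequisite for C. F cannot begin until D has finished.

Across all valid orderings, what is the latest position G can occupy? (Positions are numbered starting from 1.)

6

Every step that must follow G has to come after it. Tracing all chains starting from G, those steps are: H, E — 2 in total.
So at least 2 steps follow G, putting G no later than position 6. That position is achievable by scheduling everything else first.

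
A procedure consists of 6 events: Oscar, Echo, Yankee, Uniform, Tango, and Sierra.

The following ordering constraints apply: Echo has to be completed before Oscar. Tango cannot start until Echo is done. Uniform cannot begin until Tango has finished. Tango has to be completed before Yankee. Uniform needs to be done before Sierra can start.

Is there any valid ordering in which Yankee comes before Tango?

No

There is a dependency chain Tango → Yankee, so Yankee always comes after Tango.
So no valid ordering can have Yankee before Tango.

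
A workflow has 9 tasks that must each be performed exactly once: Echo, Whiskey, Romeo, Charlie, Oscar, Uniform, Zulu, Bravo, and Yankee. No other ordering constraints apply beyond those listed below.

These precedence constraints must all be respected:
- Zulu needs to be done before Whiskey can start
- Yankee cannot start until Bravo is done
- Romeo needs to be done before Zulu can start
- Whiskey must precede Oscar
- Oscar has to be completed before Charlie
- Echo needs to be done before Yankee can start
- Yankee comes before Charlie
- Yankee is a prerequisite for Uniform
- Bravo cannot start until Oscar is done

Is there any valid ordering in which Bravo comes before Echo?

The constraints leave Bravo and Echo unordered relative to each other; nothing requires Echo earlier.
That means at least one valid schedule has Bravo before Echo.

Yes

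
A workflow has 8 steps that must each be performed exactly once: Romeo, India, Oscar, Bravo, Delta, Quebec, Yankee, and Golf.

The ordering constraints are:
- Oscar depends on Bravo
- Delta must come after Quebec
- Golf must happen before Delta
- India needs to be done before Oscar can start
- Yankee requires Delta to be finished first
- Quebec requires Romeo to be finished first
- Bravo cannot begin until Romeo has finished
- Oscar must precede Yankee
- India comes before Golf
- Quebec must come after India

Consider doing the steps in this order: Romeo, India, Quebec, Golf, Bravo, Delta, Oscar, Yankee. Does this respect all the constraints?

Yes

Checking each listed constraint against this order: for instance, India is in position 2 and Oscar in position 7, so that constraint holds — and the remaining constraints check out the same way.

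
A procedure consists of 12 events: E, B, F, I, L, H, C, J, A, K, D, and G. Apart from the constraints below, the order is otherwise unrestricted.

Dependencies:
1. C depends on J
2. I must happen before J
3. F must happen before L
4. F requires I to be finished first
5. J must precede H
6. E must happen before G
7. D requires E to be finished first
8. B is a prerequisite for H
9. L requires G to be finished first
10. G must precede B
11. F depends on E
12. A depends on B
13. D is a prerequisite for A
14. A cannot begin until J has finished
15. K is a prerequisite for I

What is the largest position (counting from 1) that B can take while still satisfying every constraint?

10

Every event that must follow B has to come after it. Tracing all chains starting from B, those events are: H, A — 2 in total.
So at least 2 events follow B, putting B no later than position 10. That position is achievable by scheduling everything else first.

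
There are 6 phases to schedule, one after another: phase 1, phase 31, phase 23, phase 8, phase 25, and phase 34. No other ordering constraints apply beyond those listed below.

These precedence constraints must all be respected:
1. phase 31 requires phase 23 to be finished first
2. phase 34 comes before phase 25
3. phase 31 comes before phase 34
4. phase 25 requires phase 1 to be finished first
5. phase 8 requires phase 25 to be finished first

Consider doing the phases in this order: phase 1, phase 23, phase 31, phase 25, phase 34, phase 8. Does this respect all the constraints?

No

Here phase 34 comes after phase 25.
Since phase 34 is required before phase 25, the ordering is invalid.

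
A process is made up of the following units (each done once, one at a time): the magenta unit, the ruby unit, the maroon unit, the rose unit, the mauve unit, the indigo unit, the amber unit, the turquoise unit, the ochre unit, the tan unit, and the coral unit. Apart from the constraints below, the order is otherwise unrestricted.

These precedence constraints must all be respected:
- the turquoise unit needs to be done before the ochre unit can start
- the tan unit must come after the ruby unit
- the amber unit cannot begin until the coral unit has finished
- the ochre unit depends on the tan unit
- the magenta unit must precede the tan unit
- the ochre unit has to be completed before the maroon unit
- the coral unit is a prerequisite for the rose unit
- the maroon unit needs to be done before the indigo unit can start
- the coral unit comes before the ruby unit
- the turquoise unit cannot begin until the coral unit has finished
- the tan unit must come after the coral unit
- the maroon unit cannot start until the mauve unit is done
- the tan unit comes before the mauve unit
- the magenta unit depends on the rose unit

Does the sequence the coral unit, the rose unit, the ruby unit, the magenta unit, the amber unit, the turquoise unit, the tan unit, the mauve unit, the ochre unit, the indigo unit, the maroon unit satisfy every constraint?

No

Here the maroon unit comes after the indigo unit.
But one of the constraints requires the maroon unit before the indigo unit, so this ordering violates it.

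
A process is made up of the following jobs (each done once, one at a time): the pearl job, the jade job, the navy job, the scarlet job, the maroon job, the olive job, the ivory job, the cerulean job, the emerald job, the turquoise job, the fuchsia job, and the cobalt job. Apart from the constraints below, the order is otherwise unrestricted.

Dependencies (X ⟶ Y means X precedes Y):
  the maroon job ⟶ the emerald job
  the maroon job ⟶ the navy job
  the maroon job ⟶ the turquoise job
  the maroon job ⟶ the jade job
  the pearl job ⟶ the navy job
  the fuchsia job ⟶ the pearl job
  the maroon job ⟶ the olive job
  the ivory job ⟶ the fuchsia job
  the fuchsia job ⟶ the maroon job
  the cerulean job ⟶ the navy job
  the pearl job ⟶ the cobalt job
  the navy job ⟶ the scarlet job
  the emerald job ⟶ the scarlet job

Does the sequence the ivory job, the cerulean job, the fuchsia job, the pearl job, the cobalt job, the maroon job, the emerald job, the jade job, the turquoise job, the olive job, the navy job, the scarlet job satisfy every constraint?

Yes

Checking each listed constraint against this order: for instance, the cerulean job is in position 2 and the navy job in position 11, so that constraint holds — and the remaining constraints check out the same way.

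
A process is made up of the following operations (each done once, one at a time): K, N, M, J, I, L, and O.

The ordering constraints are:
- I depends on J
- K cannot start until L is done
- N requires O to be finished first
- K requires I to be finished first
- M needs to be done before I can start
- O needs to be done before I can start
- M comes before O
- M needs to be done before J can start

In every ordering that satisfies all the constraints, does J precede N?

Nothing in the constraints links J and N; they are unordered relative to each other.
There exist valid orderings with N before J, so J is not required to come first.

No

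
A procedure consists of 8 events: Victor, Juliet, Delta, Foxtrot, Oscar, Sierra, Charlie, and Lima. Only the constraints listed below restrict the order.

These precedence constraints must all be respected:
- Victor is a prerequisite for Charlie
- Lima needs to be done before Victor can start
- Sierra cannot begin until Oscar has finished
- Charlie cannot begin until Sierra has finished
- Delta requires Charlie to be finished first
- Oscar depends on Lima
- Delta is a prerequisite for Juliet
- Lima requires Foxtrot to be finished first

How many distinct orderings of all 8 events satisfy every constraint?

3

Only Foxtrot has no prerequisites, so it must go first.
Systematically extending each partial ordering one event at a time and counting, there are 3 complete orderings.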